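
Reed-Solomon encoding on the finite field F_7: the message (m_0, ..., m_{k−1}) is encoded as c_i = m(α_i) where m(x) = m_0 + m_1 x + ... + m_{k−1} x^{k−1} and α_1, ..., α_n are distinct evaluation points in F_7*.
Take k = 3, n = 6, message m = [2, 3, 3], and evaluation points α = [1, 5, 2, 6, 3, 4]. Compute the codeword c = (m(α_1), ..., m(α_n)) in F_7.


c = [1, 1, 6, 2, 3, 6]

Message polynomial: m(x) = 2 + 3·x + 3·x^2 (mod 7).
For each evaluation point α_i, compute m(α_i) mod 7:
  α_1 = 1: Horner steps 3 → 6 → 1, so m(1) = 1.
  α_2 = 5: Horner steps 3 → 4 → 1, so m(5) = 1.
  α_3 = 2: Horner steps 3 → 2 → 6, so m(2) = 6.
  α_4 = 6: Horner steps 3 → 0 → 2, so m(6) = 2.
  α_5 = 3: Horner steps 3 → 5 → 3, so m(3) = 3.
  α_6 = 4: Horner steps 3 → 1 → 6, so m(4) = 6.
Codeword c = [1, 1, 6, 2, 3, 6] ∈ F_7^6.


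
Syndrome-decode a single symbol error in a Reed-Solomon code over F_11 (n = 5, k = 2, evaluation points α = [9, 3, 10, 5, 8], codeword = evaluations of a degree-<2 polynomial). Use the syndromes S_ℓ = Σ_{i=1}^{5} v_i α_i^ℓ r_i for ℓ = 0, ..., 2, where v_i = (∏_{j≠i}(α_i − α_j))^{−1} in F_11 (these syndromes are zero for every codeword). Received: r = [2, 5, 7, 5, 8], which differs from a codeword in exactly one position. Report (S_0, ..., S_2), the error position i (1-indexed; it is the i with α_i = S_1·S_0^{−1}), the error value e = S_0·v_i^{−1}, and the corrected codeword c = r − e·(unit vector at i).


S = (1, 5, 3), error at position 4, error magnitude e = 1, c = [2, 5, 7, 4, 8].

Step 1: column multipliers v_i = (∏_{j≠i}(α_i − α_j))^{−1} mod 11.
  i = 1 (α = 9): (9−3)(9−10)(9−5)(9−8) = 6·(−1)·4·1 = −24 ≡ 9, so v_1 = 9^{−1} = 5 (mod 11).
  i = 2 (α = 3): (3−9)(3−10)(3−5)(3−8) = (−6)·(−7)·(−2)·(−5) = 420 ≡ 2, so v_2 = 2^{−1} = 6 (mod 11).
  i = 3 (α = 10): (10−9)(10−3)(10−5)(10−8) = 1·7·5·2 = 70 ≡ 4, so v_3 = 4^{−1} = 3 (mod 11).
  i = 4 (α = 5): (5−9)(5−3)(5−10)(5−8) = (−4)·2·(−5)·(−3) = −120 ≡ 1, so v_4 = 1^{−1} = 1 (mod 11).
  i = 5 (α = 8): (8−9)(8−3)(8−10)(8−5) = (−1)·5·(−2)·3 = 30 ≡ 8, so v_5 = 8^{−1} = 7 (mod 11).
  v = [5, 6, 3, 1, 7].
Step 2: syndromes of r = [2, 5, 7, 5, 8] (all sums mod 11).
  S_0 = Σ v_i r_i = 5·2 + 6·5 + 3·7 + 1·5 + 7·8 = 122 ≡ 1.
  S_1 = Σ v_i α_i r_i = 5·9·2 + 6·3·5 + 3·10·7 + 1·5·5 + 7·8·8 = 863 ≡ 5.
  α_i^2 mod 11 = [4, 9, 1, 3, 9].
  S_2 = Σ v_i α_i^2 r_i = 5·4·2 + 6·9·5 + 3·1·7 + 1·3·5 + 7·9·8 = 850 ≡ 3.
  S = (1, 5, 3) ≠ 0, so r is not a codeword (an error is present).
Step 3: locate the error. For a single error e at position i, S_ℓ = v_i·e·α_i^ℓ, so α_err = S_1/S_0.
  S_0^{−1} = 1^{−1} = 1 (mod 11), so α_err = 5·1 = 5 ≡ 5 = α_4. Error position i = 4.
  Consistency check: S_2/S_1 = 3·9 = 27 ≡ 5 = α_err ✓ (single-error assumption holds).
Step 4: error magnitude e = S_0/v_4 = S_0·∏_{j≠4}(α_4 − α_j) = 1·1 = 1 ≡ 1 (mod 11).
Step 5: correct position 4: c_4 = r_4 − e = 5 − 1 ≡ 4 (mod 11). Hence c = [2, 5, 7, 4, 8].
  Check: interpolating c through the α_i gives m(x) = 1 + 5·x (degree < 2) with m(α_i) = c_i for every i, so c is indeed a codeword.


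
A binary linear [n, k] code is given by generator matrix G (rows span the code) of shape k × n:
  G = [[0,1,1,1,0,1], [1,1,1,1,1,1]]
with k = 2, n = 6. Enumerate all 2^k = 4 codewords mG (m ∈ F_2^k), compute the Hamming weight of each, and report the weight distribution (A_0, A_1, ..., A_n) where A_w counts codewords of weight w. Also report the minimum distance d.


Weight distribution: A_0 = 1, A_2 = 1, A_4 = 1, A_6 = 1. Minimum distance d = 2.

Enumerate all 2^2 = 4 messages m ∈ F_2^2.
For each, compute codeword c = mG in F_2^6, then tally its weight.
  m = 00 → c = 000000, weight = 0.
  m = 10 → c = 011101, weight = 4.
  m = 01 → c = 111111, weight = 6.
  m = 11 → c = 100010, weight = 2.
Tally weights:
  weight 0: 1 codewords.
  weight 2: 1 codewords.
  weight 4: 1 codewords.
  weight 6: 1 codewords.
Minimum distance d = smallest w > 0 with A_w > 0 = 2.
Sanity: Σ A_w = 4 = 2^2 = 4 ✓.


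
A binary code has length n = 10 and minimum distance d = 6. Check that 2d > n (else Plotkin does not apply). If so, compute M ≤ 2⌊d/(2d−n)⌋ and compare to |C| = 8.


Plotkin bound M ≤ 6; given |C| = 8 > bound (violated).

Check applicability: 2d = 12, n = 10.
2d − n = 2 > 0, so Plotkin applies.
Compute d/(2d−n) = 6/2 ≈ 3.0000.
⌊d/(2d−n)⌋ = 3.
Plotkin bound: M ≤ 2·3 = 6.
Given |C| = 8, check: VIOLATED.
This |C| is above the Plotkin bound, so no binary code with n = 10, d = 6 and 8 codewords exists.


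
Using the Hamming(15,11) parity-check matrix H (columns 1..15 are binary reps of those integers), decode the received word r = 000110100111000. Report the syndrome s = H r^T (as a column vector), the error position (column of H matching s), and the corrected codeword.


s = (1, 0, 1, 1)^T, error position = 11, corrected codeword c = 000110100101000

Compute s = H r^T mod 2 one row at a time:
  s_1 = 0 + 0 + 1 + 1 + 1 + 0 + 0 + 0 = 3 ≡ 1 (mod 2).
  s_2 = 1 + 1 + 0 + 1 + 1 + 0 + 0 + 0 = 4 ≡ 0 (mod 2).
  s_3 = 0 + 0 + 0 + 1 + 1 + 1 + 0 + 0 = 3 ≡ 1 (mod 2).
  s_4 = 0 + 0 + 1 + 1 + 0 + 1 + 0 + 0 = 3 ≡ 1 (mod 2).
s = (1, 0, 1, 1)^T — this equals column 11 of H (binary 1011), so error is at position 11.
Correct: flip bit 11 of r = 000110100111000 to get c = 000110100101000.


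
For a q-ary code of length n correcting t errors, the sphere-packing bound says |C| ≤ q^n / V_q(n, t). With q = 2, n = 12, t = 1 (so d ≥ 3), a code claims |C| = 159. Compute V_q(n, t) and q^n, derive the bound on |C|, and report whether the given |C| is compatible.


V_q(n, t) = 13, q^n = 4096, Hamming bound = 315, |C| = 159 ≤ bound (satisfied).

Step 1: Compute V_q(n, t) = Σ_{j=0}^1 C(n, j) (q−1)^j.
  j = 0: C(12,0)·(1)^0 = 1·1 = 1.
  j = 1: C(12,1)·(1)^1 = 12·1 = 12.
  V_q(n, t) = 1 + 12 = 13.
Step 2: q^n = 2^12 = 4096.
Step 3: Hamming bound ⌊q^n / V_q(n,t)⌋ = ⌊4096/13⌋ = 315.
Step 4: Compare |C| = 159 to 315: satisfied.
The claimed |C| lies below the Hamming bound.


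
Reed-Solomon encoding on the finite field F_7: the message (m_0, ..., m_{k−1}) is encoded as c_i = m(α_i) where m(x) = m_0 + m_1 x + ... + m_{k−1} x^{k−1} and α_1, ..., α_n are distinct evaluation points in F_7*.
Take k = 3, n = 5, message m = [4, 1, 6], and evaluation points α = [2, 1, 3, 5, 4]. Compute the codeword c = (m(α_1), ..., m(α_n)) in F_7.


c = [2, 4, 5, 5, 6]

Message polynomial: m(x) = 4 + 1·x + 6·x^2 (mod 7).
For each evaluation point α_i, compute m(α_i) mod 7:
  α_1 = 2: Horner steps 6 → 6 → 2, so m(2) = 2.
  α_2 = 1: Horner steps 6 → 0 → 4, so m(1) = 4.
  α_3 = 3: Horner steps 6 → 5 → 5, so m(3) = 5.
  α_4 = 5: Horner steps 6 → 3 → 5, so m(5) = 5.
  α_5 = 4: Horner steps 6 → 4 → 6, so m(4) = 6.
Codeword c = [2, 4, 5, 5, 6] ∈ F_7^5.


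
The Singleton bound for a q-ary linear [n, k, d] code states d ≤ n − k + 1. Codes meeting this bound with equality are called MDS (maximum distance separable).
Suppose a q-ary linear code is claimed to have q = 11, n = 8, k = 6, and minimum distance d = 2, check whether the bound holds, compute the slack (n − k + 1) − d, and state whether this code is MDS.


Singleton RHS = n − k + 1 = 3, slack = 1, bound satisfied, not MDS.

Singleton bound: d ≤ n − k + 1.
Here n = 8, k = 6, so n − k + 1 = 3.
Given d = 2, check d ≤ 3: YES.
Slack = (n − k + 1) − d = 1.
The code is NOT MDS (slack = 1 > 0).
Description: the claimed parameters are [8, 6, 2]_11; such a code would be non-MDS.


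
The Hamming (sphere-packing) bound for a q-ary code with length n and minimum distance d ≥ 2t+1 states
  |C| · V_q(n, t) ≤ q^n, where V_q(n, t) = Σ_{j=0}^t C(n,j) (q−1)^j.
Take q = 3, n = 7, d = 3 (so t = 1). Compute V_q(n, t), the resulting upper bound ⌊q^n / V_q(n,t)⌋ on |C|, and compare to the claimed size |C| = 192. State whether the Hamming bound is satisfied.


V_q(n, t) = 15, q^n = 2187, Hamming bound = 145, |C| = 192 > bound (violated).

Step 1: Compute V_q(n, t) = Σ_{j=0}^1 C(n, j) (q−1)^j.
  j = 0: C(7,0)·(2)^0 = 1·1 = 1.
  j = 1: C(7,1)·(2)^1 = 7·2 = 14.
  V_q(n, t) = 1 + 14 = 15.
Step 2: q^n = 3^7 = 2187.
Step 3: Hamming bound ⌊q^n / V_q(n,t)⌋ = ⌊2187/15⌋ = 145.
Step 4: Compare |C| = 192 to 145: violated.
The claimed |C| lies above the Hamming bound, so no 3-ary code of length 7 with d ≥ 3 can have 192 codewords.


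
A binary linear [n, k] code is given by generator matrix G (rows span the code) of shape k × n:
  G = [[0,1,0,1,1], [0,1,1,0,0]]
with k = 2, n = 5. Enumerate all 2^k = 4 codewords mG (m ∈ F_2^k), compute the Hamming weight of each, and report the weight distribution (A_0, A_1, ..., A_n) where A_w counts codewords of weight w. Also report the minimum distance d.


Weight distribution: A_0 = 1, A_2 = 1, A_3 = 2. Minimum distance d = 2.

Enumerate all 2^2 = 4 messages m ∈ F_2^2.
For each, compute codeword c = mG in F_2^5, then tally its weight.
  m = 00 → c = 00000, weight = 0.
  m = 10 → c = 01011, weight = 3.
  m = 01 → c = 01100, weight = 2.
  m = 11 → c = 00111, weight = 3.
Tally weights:
  weight 0: 1 codewords.
  weight 2: 1 codewords.
  weight 3: 2 codewords.
Minimum distance d = smallest w > 0 with A_w > 0 = 2.
Sanity: Σ A_w = 4 = 2^2 = 4 ✓.


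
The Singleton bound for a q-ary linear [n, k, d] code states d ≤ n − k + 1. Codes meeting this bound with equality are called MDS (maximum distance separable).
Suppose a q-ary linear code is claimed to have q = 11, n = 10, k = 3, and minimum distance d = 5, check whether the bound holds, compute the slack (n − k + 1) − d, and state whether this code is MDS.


Singleton RHS = n − k + 1 = 8, slack = 3, bound satisfied, not MDS.

Singleton bound: d ≤ n − k + 1.
Here n = 10, k = 3, so n − k + 1 = 8.
Given d = 5, check d ≤ 8: YES.
Slack = (n − k + 1) − d = 3.
The code is NOT MDS (slack = 3 > 0).
Description: the claimed parameters are [10, 3, 5]_11; such a code would be non-MDS.


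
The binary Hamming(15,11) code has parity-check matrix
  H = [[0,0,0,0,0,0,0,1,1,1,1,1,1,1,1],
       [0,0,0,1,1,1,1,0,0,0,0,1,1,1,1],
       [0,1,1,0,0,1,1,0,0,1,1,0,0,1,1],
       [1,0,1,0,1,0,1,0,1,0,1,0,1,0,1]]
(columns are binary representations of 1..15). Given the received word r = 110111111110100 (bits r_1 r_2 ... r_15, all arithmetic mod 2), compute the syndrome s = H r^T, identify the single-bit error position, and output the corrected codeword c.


s = (1, 1, 1, 0)^T, error position = 14, corrected codeword c = 110111111110110

Compute s = H r^T mod 2 one row at a time:
  s_1 = 1 + 1 + 1 + 1 + 0 + 1 + 0 + 0 = 5 ≡ 1 (mod 2).
  s_2 = 1 + 1 + 1 + 1 + 0 + 1 + 0 + 0 = 5 ≡ 1 (mod 2).
  s_3 = 1 + 0 + 1 + 1 + 1 + 1 + 0 + 0 = 5 ≡ 1 (mod 2).
  s_4 = 1 + 0 + 1 + 1 + 1 + 1 + 1 + 0 = 6 ≡ 0 (mod 2).
s = (1, 1, 1, 0)^T — this equals column 14 of H (binary 1110), so error is at position 14.
Correct: flip bit 14 of r = 110111111110100 to get c = 110111111110110.


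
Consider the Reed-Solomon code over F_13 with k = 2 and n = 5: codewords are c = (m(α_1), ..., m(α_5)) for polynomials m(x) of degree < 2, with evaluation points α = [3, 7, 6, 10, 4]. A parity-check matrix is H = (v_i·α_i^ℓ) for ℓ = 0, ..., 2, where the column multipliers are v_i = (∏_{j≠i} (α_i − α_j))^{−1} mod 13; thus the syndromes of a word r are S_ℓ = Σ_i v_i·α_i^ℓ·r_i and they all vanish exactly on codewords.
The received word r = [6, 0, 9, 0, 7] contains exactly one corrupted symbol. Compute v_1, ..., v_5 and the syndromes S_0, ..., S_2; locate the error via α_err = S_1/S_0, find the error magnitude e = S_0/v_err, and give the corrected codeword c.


S = (1, 7, 10), error at position 2, error magnitude e = 3, c = [6, 10, 9, 0, 7].

Step 1: column multipliers v_i = (∏_{j≠i}(α_i − α_j))^{−1} mod 13.
  i = 1 (α = 3): (3−7)(3−6)(3−10)(3−4) = (−4)·(−3)·(−7)·(−1) = 84 ≡ 6, so v_1 = 6^{−1} = 11 (mod 13).
  i = 2 (α = 7): (7−3)(7−6)(7−10)(7−4) = 4·1·(−3)·3 = −36 ≡ 3, so v_2 = 3^{−1} = 9 (mod 13).
  i = 3 (α = 6): (6−3)(6−7)(6−10)(6−4) = 3·(−1)·(−4)·2 = 24 ≡ 11, so v_3 = 11^{−1} = 6 (mod 13).
  i = 4 (α = 10): (10−3)(10−7)(10−6)(10−4) = 7·3·4·6 = 504 ≡ 10, so v_4 = 10^{−1} = 4 (mod 13).
  i = 5 (α = 4): (4−3)(4−7)(4−6)(4−10) = 1·(−3)·(−2)·(−6) = −36 ≡ 3, so v_5 = 3^{−1} = 9 (mod 13).
  v = [11, 9, 6, 4, 9].
Step 2: syndromes of r = [6, 0, 9, 0, 7] (all sums mod 13).
  S_0 = Σ v_i r_i = 11·6 + 9·0 + 6·9 + 4·0 + 9·7 = 183 ≡ 1.
  S_1 = Σ v_i α_i r_i = 11·3·6 + 9·7·0 + 6·6·9 + 4·10·0 + 9·4·7 = 774 ≡ 7.
  α_i^2 mod 13 = [9, 10, 10, 9, 3].
  S_2 = Σ v_i α_i^2 r_i = 11·9·6 + 9·10·0 + 6·10·9 + 4·9·0 + 9·3·7 = 1323 ≡ 10.
  S = (1, 7, 10) ≠ 0, so r is not a codeword (an error is present).
Step 3: locate the error. For a single error e at position i, S_ℓ = v_i·e·α_i^ℓ, so α_err = S_1/S_0.
  S_0^{−1} = 1^{−1} = 1 (mod 13), so α_err = 7·1 = 7 ≡ 7 = α_2. Error position i = 2.
  Consistency check: S_2/S_1 = 10·2 = 20 ≡ 7 = α_err ✓ (single-error assumption holds).
Step 4: error magnitude e = S_0/v_2 = S_0·∏_{j≠2}(α_2 − α_j) = 1·3 = 3 ≡ 3 (mod 13).
Step 5: correct position 2: c_2 = r_2 − e = 0 − 3 ≡ 10 (mod 13). Hence c = [6, 10, 9, 0, 7].
  Check: interpolating c through the α_i gives m(x) = 3 + 1·x (degree < 2) with m(α_i) = c_i for every i, so c is indeed a codeword.


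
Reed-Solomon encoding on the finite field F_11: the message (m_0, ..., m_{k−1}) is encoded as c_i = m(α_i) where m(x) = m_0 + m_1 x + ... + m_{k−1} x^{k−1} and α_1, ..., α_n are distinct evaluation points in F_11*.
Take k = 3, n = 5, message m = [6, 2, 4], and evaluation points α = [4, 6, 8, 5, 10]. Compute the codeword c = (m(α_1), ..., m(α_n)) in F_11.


c = [1, 8, 3, 6, 8]

Message polynomial: m(x) = 6 + 2·x + 4·x^2 (mod 11).
For each evaluation point α_i, compute m(α_i) mod 11:
  α_1 = 4: Horner steps 4 → 7 → 1, so m(4) = 1.
  α_2 = 6: Horner steps 4 → 4 → 8, so m(6) = 8.
  α_3 = 8: Horner steps 4 → 1 → 3, so m(8) = 3.
  α_4 = 5: Horner steps 4 → 0 → 6, so m(5) = 6.
  α_5 = 10: Horner steps 4 → 9 → 8, so m(10) = 8.
Codeword c = [1, 8, 3, 6, 8] ∈ F_11^5.


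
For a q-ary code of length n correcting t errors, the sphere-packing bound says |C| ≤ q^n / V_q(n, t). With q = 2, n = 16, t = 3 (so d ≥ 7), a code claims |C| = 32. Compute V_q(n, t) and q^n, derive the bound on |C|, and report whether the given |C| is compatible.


V_q(n, t) = 697, q^n = 65536, Hamming bound = 94, |C| = 32 ≤ bound (satisfied).

Step 1: Compute V_q(n, t) = Σ_{j=0}^3 C(n, j) (q−1)^j.
  j = 0: C(16,0)·(1)^0 = 1·1 = 1.
  j = 1: C(16,1)·(1)^1 = 16·1 = 16.
  j = 2: C(16,2)·(1)^2 = 120·1 = 120.
  j = 3: C(16,3)·(1)^3 = 560·1 = 560.
  V_q(n, t) = 1 + 16 + 120 + 560 = 697.
Step 2: q^n = 2^16 = 65536.
Step 3: Hamming bound ⌊q^n / V_q(n,t)⌋ = ⌊65536/697⌋ = 94.
Step 4: Compare |C| = 32 to 94: satisfied.
The claimed |C| lies below the Hamming bound.


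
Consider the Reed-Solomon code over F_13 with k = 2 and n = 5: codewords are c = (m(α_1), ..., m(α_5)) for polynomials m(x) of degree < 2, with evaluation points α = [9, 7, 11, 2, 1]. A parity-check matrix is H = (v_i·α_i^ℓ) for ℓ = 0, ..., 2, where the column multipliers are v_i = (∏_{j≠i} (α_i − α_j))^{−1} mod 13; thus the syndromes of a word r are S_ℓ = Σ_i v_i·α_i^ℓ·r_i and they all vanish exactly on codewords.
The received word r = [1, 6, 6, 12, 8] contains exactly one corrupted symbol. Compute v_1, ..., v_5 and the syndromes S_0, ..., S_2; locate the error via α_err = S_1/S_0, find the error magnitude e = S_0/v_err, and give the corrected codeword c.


S = (2, 9, 8), error at position 3, error magnitude e = 10, c = [1, 6, 9, 12, 8].

Step 1: column multipliers v_i = (∏_{j≠i}(α_i − α_j))^{−1} mod 13.
  i = 1 (α = 9): (9−7)(9−11)(9−2)(9−1) = 2·(−2)·7·8 = −224 ≡ 10, so v_1 = 10^{−1} = 4 (mod 13).
  i = 2 (α = 7): (7−9)(7−11)(7−2)(7−1) = (−2)·(−4)·5·6 = 240 ≡ 6, so v_2 = 6^{−1} = 11 (mod 13).
  i = 3 (α = 11): (11−9)(11−7)(11−2)(11−1) = 2·4·9·10 = 720 ≡ 5, so v_3 = 5^{−1} = 8 (mod 13).
  i = 4 (α = 2): (2−9)(2−7)(2−11)(2−1) = (−7)·(−5)·(−9)·1 = −315 ≡ 10, so v_4 = 10^{−1} = 4 (mod 13).
  i = 5 (α = 1): (1−9)(1−7)(1−11)(1−2) = (−8)·(−6)·(−10)·(−1) = 480 ≡ 12, so v_5 = 12^{−1} = 12 (mod 13).
  v = [4, 11, 8, 4, 12].
Step 2: syndromes of r = [1, 6, 6, 12, 8] (all sums mod 13).
  S_0 = Σ v_i r_i = 4·1 + 11·6 + 8·6 + 4·12 + 12·8 = 262 ≡ 2.
  S_1 = Σ v_i α_i r_i = 4·9·1 + 11·7·6 + 8·11·6 + 4·2·12 + 12·1·8 = 1218 ≡ 9.
  α_i^2 mod 13 = [3, 10, 4, 4, 1].
  S_2 = Σ v_i α_i^2 r_i = 4·3·1 + 11·10·6 + 8·4·6 + 4·4·12 + 12·1·8 = 1152 ≡ 8.
  S = (2, 9, 8) ≠ 0, so r is not a codeword (an error is present).
Step 3: locate the error. For a single error e at position i, S_ℓ = v_i·e·α_i^ℓ, so α_err = S_1/S_0.
  S_0^{−1} = 2^{−1} = 7 (mod 13), so α_err = 9·7 = 63 ≡ 11 = α_3. Error position i = 3.
  Consistency check: S_2/S_1 = 8·3 = 24 ≡ 11 = α_err ✓ (single-error assumption holds).
Step 4: error magnitude e = S_0/v_3 = S_0·∏_{j≠3}(α_3 − α_j) = 2·5 = 10 ≡ 10 (mod 13).
Step 5: correct position 3: c_3 = r_3 − e = 6 − 10 ≡ 9 (mod 13). Hence c = [1, 6, 9, 12, 8].
  Check: interpolating c through the α_i gives m(x) = 4 + 4·x (degree < 2) with m(α_i) = c_i for every i, so c is indeed a codeword.


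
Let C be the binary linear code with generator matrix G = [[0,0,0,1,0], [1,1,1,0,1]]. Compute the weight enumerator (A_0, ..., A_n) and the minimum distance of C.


Weight distribution: A_0 = 1, A_1 = 1, A_4 = 1, A_5 = 1. Minimum distance d = 1.

Enumerate all 2^2 = 4 messages m ∈ F_2^2.
For each, compute codeword c = mG in F_2^5, then tally its weight.
  m = 00 → c = 00000, weight = 0.
  m = 10 → c = 00010, weight = 1.
  m = 01 → c = 11101, weight = 4.
  m = 11 → c = 11111, weight = 5.
Tally weights:
  weight 0: 1 codewords.
  weight 1: 1 codewords.
  weight 4: 1 codewords.
  weight 5: 1 codewords.
Minimum distance d = smallest w > 0 with A_w > 0 = 1.
Sanity: Σ A_w = 4 = 2^2 = 4 ✓.


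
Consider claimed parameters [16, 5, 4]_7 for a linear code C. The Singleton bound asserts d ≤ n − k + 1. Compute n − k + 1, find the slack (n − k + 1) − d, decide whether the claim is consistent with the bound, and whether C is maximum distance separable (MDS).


Singleton RHS = n − k + 1 = 12, slack = 8, bound satisfied, not MDS.

Singleton bound: d ≤ n − k + 1.
Here n = 16, k = 5, so n − k + 1 = 12.
Given d = 4, check d ≤ 12: YES.
Slack = (n − k + 1) − d = 8.
The code is NOT MDS (slack = 8 > 0).
Description: the claimed parameters are [16, 5, 4]_7; such a code would be non-MDS.


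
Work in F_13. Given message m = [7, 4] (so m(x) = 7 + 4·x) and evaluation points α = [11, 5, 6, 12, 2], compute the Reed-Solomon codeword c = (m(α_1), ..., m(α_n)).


c = [12, 1, 5, 3, 2]

Message polynomial: m(x) = 7 + 4·x (mod 13).
For each evaluation point α_i, compute m(α_i) mod 13:
  α_1 = 11: Horner steps 4 → 12, so m(11) = 12.
  α_2 = 5: Horner steps 4 → 1, so m(5) = 1.
  α_3 = 6: Horner steps 4 → 5, so m(6) = 5.
  α_4 = 12: Horner steps 4 → 3, so m(12) = 3.
  α_5 = 2: Horner steps 4 → 2, so m(2) = 2.
Codeword c = [12, 1, 5, 3, 2] ∈ F_13^5.


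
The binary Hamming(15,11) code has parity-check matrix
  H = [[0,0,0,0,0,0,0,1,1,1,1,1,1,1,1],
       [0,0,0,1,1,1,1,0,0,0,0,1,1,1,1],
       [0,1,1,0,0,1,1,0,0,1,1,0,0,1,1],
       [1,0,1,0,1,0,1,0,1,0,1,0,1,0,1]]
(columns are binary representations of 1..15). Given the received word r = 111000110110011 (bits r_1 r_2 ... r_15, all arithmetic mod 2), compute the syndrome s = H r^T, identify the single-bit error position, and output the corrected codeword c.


s = (1, 1, 1, 1)^T, error position = 15, corrected codeword c = 111000110110010

Compute s = H r^T mod 2 one row at a time:
  s_1 = 1 + 0 + 1 + 1 + 0 + 0 + 1 + 1 = 5 ≡ 1 (mod 2).
  s_2 = 0 + 0 + 0 + 1 + 0 + 0 + 1 + 1 = 3 ≡ 1 (mod 2).
  s_3 = 1 + 1 + 0 + 1 + 1 + 1 + 1 + 1 = 7 ≡ 1 (mod 2).
  s_4 = 1 + 1 + 0 + 1 + 0 + 1 + 0 + 1 = 5 ≡ 1 (mod 2).
s = (1, 1, 1, 1)^T — this equals column 15 of H (binary 1111), so error is at position 15.
Correct: flip bit 15 of r = 111000110110011 to get c = 111000110110010.


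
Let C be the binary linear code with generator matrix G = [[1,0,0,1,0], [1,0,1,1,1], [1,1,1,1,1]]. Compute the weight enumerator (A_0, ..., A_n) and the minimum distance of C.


Weight distribution: A_0 = 1, A_1 = 1, A_2 = 2, A_3 = 2, A_4 = 1, A_5 = 1. Minimum distance d = 1.

Enumerate all 2^3 = 8 messages m ∈ F_2^3.
For each, compute codeword c = mG in F_2^5, then tally its weight.
  m = 000 → c = 00000, weight = 0.
  m = 100 → c = 10010, weight = 2.
  m = 010 → c = 10111, weight = 4.
  m = 110 → c = 00101, weight = 2.
  m = 001 → c = 11111, weight = 5.
  m = 101 → c = 01101, weight = 3.
  m = 011 → c = 01000, weight = 1.
  m = 111 → c = 11010, weight = 3.
Tally weights:
  weight 0: 1 codewords.
  weight 1: 1 codewords.
  weight 2: 2 codewords.
  weight 3: 2 codewords.
  weight 4: 1 codewords.
  weight 5: 1 codewords.
Minimum distance d = smallest w > 0 with A_w > 0 = 1.
Sanity: Σ A_w = 8 = 2^3 = 8 ✓.


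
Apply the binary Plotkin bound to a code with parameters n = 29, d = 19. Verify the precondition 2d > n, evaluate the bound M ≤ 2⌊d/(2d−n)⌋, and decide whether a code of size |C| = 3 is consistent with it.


Plotkin bound M ≤ 4; given |C| = 3 ≤ bound (satisfied).

Check applicability: 2d = 38, n = 29.
2d − n = 9 > 0, so Plotkin applies.
Compute d/(2d−n) = 19/9 ≈ 2.1111.
⌊d/(2d−n)⌋ = 2.
Plotkin bound: M ≤ 2·2 = 4.
Given |C| = 3, check: satisfied.
This |C| is below the Plotkin bound.


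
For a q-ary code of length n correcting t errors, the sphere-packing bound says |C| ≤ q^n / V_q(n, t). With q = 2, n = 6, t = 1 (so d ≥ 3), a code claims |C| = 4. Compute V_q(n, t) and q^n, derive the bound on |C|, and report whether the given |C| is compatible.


V_q(n, t) = 7, q^n = 64, Hamming bound = 9, |C| = 4 ≤ bound (satisfied).

Step 1: Compute V_q(n, t) = Σ_{j=0}^1 C(n, j) (q−1)^j.
  j = 0: C(6,0)·(1)^0 = 1·1 = 1.
  j = 1: C(6,1)·(1)^1 = 6·1 = 6.
  V_q(n, t) = 1 + 6 = 7.
Step 2: q^n = 2^6 = 64.
Step 3: Hamming bound ⌊q^n / V_q(n,t)⌋ = ⌊64/7⌋ = 9.
Step 4: Compare |C| = 4 to 9: satisfied.
The claimed |C| lies below the Hamming bound.


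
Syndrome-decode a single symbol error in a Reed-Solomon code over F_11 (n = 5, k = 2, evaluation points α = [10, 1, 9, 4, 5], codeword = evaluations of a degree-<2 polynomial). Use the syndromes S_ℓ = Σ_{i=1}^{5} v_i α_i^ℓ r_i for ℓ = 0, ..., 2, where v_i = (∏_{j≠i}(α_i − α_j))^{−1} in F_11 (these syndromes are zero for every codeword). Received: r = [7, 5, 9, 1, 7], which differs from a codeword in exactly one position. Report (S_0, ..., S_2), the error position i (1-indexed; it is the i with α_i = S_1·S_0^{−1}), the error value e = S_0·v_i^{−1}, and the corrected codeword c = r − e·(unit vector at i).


S = (6, 5, 6), error at position 1, error magnitude e = 3, c = [4, 5, 9, 1, 7].

Step 1: column multipliers v_i = (∏_{j≠i}(α_i − α_j))^{−1} mod 11.
  i = 1 (α = 10): (10−1)(10−9)(10−4)(10−5) = 9·1·6·5 = 270 ≡ 6, so v_1 = 6^{−1} = 2 (mod 11).
  i = 2 (α = 1): (1−10)(1−9)(1−4)(1−5) = (−9)·(−8)·(−3)·(−4) = 864 ≡ 6, so v_2 = 6^{−1} = 2 (mod 11).
  i = 3 (α = 9): (9−10)(9−1)(9−4)(9−5) = (−1)·8·5·4 = −160 ≡ 5, so v_3 = 5^{−1} = 9 (mod 11).
  i = 4 (α = 4): (4−10)(4−1)(4−9)(4−5) = (−6)·3·(−5)·(−1) = −90 ≡ 9, so v_4 = 9^{−1} = 5 (mod 11).
  i = 5 (α = 5): (5−10)(5−1)(5−9)(5−4) = (−5)·4·(−4)·1 = 80 ≡ 3, so v_5 = 3^{−1} = 4 (mod 11).
  v = [2, 2, 9, 5, 4].
Step 2: syndromes of r = [7, 5, 9, 1, 7] (all sums mod 11).
  S_0 = Σ v_i r_i = 2·7 + 2·5 + 9·9 + 5·1 + 4·7 = 138 ≡ 6.
  S_1 = Σ v_i α_i r_i = 2·10·7 + 2·1·5 + 9·9·9 + 5·4·1 + 4·5·7 = 1039 ≡ 5.
  α_i^2 mod 11 = [1, 1, 4, 5, 3].
  S_2 = Σ v_i α_i^2 r_i = 2·1·7 + 2·1·5 + 9·4·9 + 5·5·1 + 4·3·7 = 457 ≡ 6.
  S = (6, 5, 6) ≠ 0, so r is not a codeword (an error is present).
Step 3: locate the error. For a single error e at position i, S_ℓ = v_i·e·α_i^ℓ, so α_err = S_1/S_0.
  S_0^{−1} = 6^{−1} = 2 (mod 11), so α_err = 5·2 = 10 ≡ 10 = α_1. Error position i = 1.
  Consistency check: S_2/S_1 = 6·9 = 54 ≡ 10 = α_err ✓ (single-error assumption holds).
Step 4: error magnitude e = S_0/v_1 = S_0·∏_{j≠1}(α_1 − α_j) = 6·6 = 36 ≡ 3 (mod 11).
Step 5: correct position 1: c_1 = r_1 − e = 7 − 3 ≡ 4 (mod 11). Hence c = [4, 5, 9, 1, 7].
  Check: interpolating c through the α_i gives m(x) = 10 + 6·x (degree < 2) with m(α_i) = c_i for every i, so c is indeed a codeword.


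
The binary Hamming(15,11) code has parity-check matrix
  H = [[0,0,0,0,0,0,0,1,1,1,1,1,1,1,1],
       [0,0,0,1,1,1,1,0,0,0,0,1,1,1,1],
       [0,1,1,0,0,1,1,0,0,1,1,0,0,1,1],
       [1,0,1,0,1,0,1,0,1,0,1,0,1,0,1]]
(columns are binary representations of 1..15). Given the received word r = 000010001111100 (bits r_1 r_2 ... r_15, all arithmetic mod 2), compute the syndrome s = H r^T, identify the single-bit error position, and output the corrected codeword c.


s = (1, 1, 0, 0)^T, error position = 12, corrected codeword c = 000010001110100

Compute s = H r^T mod 2 one row at a time:
  s_1 = 0 + 1 + 1 + 1 + 1 + 1 + 0 + 0 = 5 ≡ 1 (mod 2).
  s_2 = 0 + 1 + 0 + 0 + 1 + 1 + 0 + 0 = 3 ≡ 1 (mod 2).
  s_3 = 0 + 0 + 0 + 0 + 1 + 1 + 0 + 0 = 2 ≡ 0 (mod 2).
  s_4 = 0 + 0 + 1 + 0 + 1 + 1 + 1 + 0 = 4 ≡ 0 (mod 2).
s = (1, 1, 0, 0)^T — this equals column 12 of H (binary 1100), so error is at position 12.
Correct: flip bit 12 of r = 000010001111100 to get c = 000010001110100.


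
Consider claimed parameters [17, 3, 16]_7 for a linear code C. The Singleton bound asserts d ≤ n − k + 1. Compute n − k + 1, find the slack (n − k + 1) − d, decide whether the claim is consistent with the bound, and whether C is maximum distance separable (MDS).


Singleton RHS = n − k + 1 = 15, slack = -1, bound violated (no such code; not MDS).

Singleton bound: d ≤ n − k + 1.
Here n = 17, k = 3, so n − k + 1 = 15.
Given d = 16, check d ≤ 15: NO.
Slack = (n − k + 1) − d = -1.
The slack is negative: d = 16 exceeds n − k + 1 = 15 by 1, so the Singleton bound is violated and no linear [17, 3, 16]_7 code can exist. In particular it is not MDS (MDS requires d = n − k + 1 exactly).
Description: the claimed parameters are [17, 3, 16]_7; such a code would be impossible (violates the Singleton bound).


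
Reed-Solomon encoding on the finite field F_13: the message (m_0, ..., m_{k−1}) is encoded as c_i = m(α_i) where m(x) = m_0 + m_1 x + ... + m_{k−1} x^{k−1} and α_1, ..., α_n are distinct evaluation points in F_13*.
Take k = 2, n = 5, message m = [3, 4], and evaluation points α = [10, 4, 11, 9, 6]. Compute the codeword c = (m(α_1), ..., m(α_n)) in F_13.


c = [4, 6, 8, 0, 1]

Message polynomial: m(x) = 3 + 4·x (mod 13).
For each evaluation point α_i, compute m(α_i) mod 13:
  α_1 = 10: Horner steps 4 → 4, so m(10) = 4.
  α_2 = 4: Horner steps 4 → 6, so m(4) = 6.
  α_3 = 11: Horner steps 4 → 8, so m(11) = 8.
  α_4 = 9: Horner steps 4 → 0, so m(9) = 0.
  α_5 = 6: Horner steps 4 → 1, so m(6) = 1.
Codeword c = [4, 6, 8, 0, 1] ∈ F_13^5.


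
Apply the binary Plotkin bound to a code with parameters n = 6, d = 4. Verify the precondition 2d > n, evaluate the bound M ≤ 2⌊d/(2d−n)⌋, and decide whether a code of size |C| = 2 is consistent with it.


Plotkin bound M ≤ 4; given |C| = 2 ≤ bound (satisfied).

Check applicability: 2d = 8, n = 6.
2d − n = 2 > 0, so Plotkin applies.
Compute d/(2d−n) = 4/2 ≈ 2.0000.
⌊d/(2d−n)⌋ = 2.
Plotkin bound: M ≤ 2·2 = 4.
Given |C| = 2, check: satisfied.
This |C| is below the Plotkin bound.


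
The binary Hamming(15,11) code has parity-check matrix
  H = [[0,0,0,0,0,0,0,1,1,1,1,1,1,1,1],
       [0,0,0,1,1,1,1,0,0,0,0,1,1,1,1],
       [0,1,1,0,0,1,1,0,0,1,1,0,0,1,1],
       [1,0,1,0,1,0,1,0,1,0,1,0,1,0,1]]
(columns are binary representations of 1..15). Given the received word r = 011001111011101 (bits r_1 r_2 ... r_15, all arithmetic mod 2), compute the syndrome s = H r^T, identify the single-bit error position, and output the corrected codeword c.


s = (0, 1, 0, 0)^T, error position = 4, corrected codeword c = 011101111011101

Compute s = H r^T mod 2 one row at a time:
  s_1 = 1 + 1 + 0 + 1 + 1 + 1 + 0 + 1 = 6 ≡ 0 (mod 2).
  s_2 = 0 + 0 + 1 + 1 + 1 + 1 + 0 + 1 = 5 ≡ 1 (mod 2).
  s_3 = 1 + 1 + 1 + 1 + 0 + 1 + 0 + 1 = 6 ≡ 0 (mod 2).
  s_4 = 0 + 1 + 0 + 1 + 1 + 1 + 1 + 1 = 6 ≡ 0 (mod 2).
s = (0, 1, 0, 0)^T — this equals column 4 of H (binary 0100), so error is at position 4.
Correct: flip bit 4 of r = 011001111011101 to get c = 011101111011101.


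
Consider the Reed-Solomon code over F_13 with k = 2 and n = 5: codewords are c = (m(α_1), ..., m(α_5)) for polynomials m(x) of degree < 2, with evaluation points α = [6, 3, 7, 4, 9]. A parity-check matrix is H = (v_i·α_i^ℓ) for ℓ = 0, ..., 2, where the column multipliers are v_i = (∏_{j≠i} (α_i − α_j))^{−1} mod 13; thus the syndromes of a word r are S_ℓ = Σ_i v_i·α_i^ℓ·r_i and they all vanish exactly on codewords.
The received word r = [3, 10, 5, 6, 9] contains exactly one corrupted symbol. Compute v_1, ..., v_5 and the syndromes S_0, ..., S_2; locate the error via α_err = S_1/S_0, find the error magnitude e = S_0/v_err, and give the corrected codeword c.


S = (8, 6, 11), error at position 4, error magnitude e = 7, c = [3, 10, 5, 12, 9].

Step 1: column multipliers v_i = (∏_{j≠i}(α_i − α_j))^{−1} mod 13.
  i = 1 (α = 6): (6−3)(6−7)(6−4)(6−9) = 3·(−1)·2·(−3) = 18 ≡ 5, so v_1 = 5^{−1} = 8 (mod 13).
  i = 2 (α = 3): (3−6)(3−7)(3−4)(3−9) = (−3)·(−4)·(−1)·(−6) = 72 ≡ 7, so v_2 = 7^{−1} = 2 (mod 13).
  i = 3 (α = 7): (7−6)(7−3)(7−4)(7−9) = 1·4·3·(−2) = −24 ≡ 2, so v_3 = 2^{−1} = 7 (mod 13).
  i = 4 (α = 4): (4−6)(4−3)(4−7)(4−9) = (−2)·1·(−3)·(−5) = −30 ≡ 9, so v_4 = 9^{−1} = 3 (mod 13).
  i = 5 (α = 9): (9−6)(9−3)(9−7)(9−4) = 3·6·2·5 = 180 ≡ 11, so v_5 = 11^{−1} = 6 (mod 13).
  v = [8, 2, 7, 3, 6].
Step 2: syndromes of r = [3, 10, 5, 6, 9] (all sums mod 13).
  S_0 = Σ v_i r_i = 8·3 + 2·10 + 7·5 + 3·6 + 6·9 = 151 ≡ 8.
  S_1 = Σ v_i α_i r_i = 8·6·3 + 2·3·10 + 7·7·5 + 3·4·6 + 6·9·9 = 1007 ≡ 6.
  α_i^2 mod 13 = [10, 9, 10, 3, 3].
  S_2 = Σ v_i α_i^2 r_i = 8·10·3 + 2·9·10 + 7·10·5 + 3·3·6 + 6·3·9 = 986 ≡ 11.
  S = (8, 6, 11) ≠ 0, so r is not a codeword (an error is present).
Step 3: locate the error. For a single error e at position i, S_ℓ = v_i·e·α_i^ℓ, so α_err = S_1/S_0.
  S_0^{−1} = 8^{−1} = 5 (mod 13), so α_err = 6·5 = 30 ≡ 4 = α_4. Error position i = 4.
  Consistency check: S_2/S_1 = 11·11 = 121 ≡ 4 = α_err ✓ (single-error assumption holds).
Step 4: error magnitude e = S_0/v_4 = S_0·∏_{j≠4}(α_4 − α_j) = 8·9 = 72 ≡ 7 (mod 13).
Step 5: correct position 4: c_4 = r_4 − e = 6 − 7 ≡ 12 (mod 13). Hence c = [3, 10, 5, 12, 9].
  Check: interpolating c through the α_i gives m(x) = 4 + 2·x (degree < 2) with m(α_i) = c_i for every i, so c is indeed a codeword.


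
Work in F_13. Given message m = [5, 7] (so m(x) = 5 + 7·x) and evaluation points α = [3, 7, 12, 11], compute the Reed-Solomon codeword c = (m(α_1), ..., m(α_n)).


c = [0, 2, 11, 4]

Message polynomial: m(x) = 5 + 7·x (mod 13).
For each evaluation point α_i, compute m(α_i) mod 13:
  α_1 = 3: Horner steps 7 → 0, so m(3) = 0.
  α_2 = 7: Horner steps 7 → 2, so m(7) = 2.
  α_3 = 12: Horner steps 7 → 11, so m(12) = 11.
  α_4 = 11: Horner steps 7 → 4, so m(11) = 4.
Codeword c = [0, 2, 11, 4] ∈ F_13^4.


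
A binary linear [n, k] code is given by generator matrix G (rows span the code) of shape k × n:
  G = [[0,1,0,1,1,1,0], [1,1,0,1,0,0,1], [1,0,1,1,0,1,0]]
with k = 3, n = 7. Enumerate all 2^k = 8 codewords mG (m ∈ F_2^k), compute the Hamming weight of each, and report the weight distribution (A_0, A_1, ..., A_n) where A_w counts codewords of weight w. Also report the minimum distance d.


Weight distribution: A_0 = 1, A_4 = 7. Minimum distance d = 4.

Enumerate all 2^3 = 8 messages m ∈ F_2^3.
For each, compute codeword c = mG in F_2^7, then tally its weight.
  m = 000 → c = 0000000, weight = 0.
  m = 100 → c = 0101110, weight = 4.
  m = 010 → c = 1101001, weight = 4.
  m = 110 → c = 1000111, weight = 4.
  m = 001 → c = 1011010, weight = 4.
  m = 101 → c = 1110100, weight = 4.
  m = 011 → c = 0110011, weight = 4.
  m = 111 → c = 0011101, weight = 4.
Tally weights:
  weight 0: 1 codewords.
  weight 4: 7 codewords.
Minimum distance d = smallest w > 0 with A_w > 0 = 4.
Sanity: Σ A_w = 8 = 2^3 = 8 ✓.


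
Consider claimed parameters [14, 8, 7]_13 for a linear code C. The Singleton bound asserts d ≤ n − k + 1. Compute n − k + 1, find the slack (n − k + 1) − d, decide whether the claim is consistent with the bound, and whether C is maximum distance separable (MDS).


Singleton RHS = n − k + 1 = 7, slack = 0, bound satisfied, MDS.

Singleton bound: d ≤ n − k + 1.
Here n = 14, k = 8, so n − k + 1 = 7.
Given d = 7, check d ≤ 7: YES.
Slack = (n − k + 1) − d = 0.
The code is MDS (slack = 0).
Description: the claimed parameters are [14, 8, 7]_13; such a code would be MDS (meets Singleton bound).


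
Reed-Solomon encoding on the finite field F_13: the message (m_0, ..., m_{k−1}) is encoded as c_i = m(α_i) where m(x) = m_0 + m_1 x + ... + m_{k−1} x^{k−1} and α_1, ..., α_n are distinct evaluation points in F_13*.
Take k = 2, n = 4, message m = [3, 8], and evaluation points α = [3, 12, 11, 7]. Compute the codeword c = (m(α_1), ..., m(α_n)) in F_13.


c = [1, 8, 0, 7]

Message polynomial: m(x) = 3 + 8·x (mod 13).
For each evaluation point α_i, compute m(α_i) mod 13:
  α_1 = 3: Horner steps 8 → 1, so m(3) = 1.
  α_2 = 12: Horner steps 8 → 8, so m(12) = 8.
  α_3 = 11: Horner steps 8 → 0, so m(11) = 0.
  α_4 = 7: Horner steps 8 → 7, so m(7) = 7.
Codeword c = [1, 8, 0, 7] ∈ F_13^4.


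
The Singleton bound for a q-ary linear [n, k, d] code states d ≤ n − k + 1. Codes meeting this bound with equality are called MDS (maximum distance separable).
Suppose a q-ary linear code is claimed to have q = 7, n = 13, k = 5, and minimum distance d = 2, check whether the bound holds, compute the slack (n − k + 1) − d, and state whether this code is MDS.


Singleton RHS = n − k + 1 = 9, slack = 7, bound satisfied, not MDS.

Singleton bound: d ≤ n − k + 1.
Here n = 13, k = 5, so n − k + 1 = 9.
Given d = 2, check d ≤ 9: YES.
Slack = (n − k + 1) − d = 7.
The code is NOT MDS (slack = 7 > 0).
Description: the claimed parameters are [13, 5, 2]_7; such a code would be non-MDS.


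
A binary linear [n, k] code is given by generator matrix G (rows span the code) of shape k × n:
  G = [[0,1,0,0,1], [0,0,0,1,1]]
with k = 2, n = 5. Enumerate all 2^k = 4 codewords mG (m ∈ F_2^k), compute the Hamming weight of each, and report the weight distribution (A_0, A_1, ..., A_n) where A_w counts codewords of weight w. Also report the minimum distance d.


Weight distribution: A_0 = 1, A_2 = 3. Minimum distance d = 2.

Enumerate all 2^2 = 4 messages m ∈ F_2^2.
For each, compute codeword c = mG in F_2^5, then tally its weight.
  m = 00 → c = 00000, weight = 0.
  m = 10 → c = 01001, weight = 2.
  m = 01 → c = 00011, weight = 2.
  m = 11 → c = 01010, weight = 2.
Tally weights:
  weight 0: 1 codewords.
  weight 2: 3 codewords.
Minimum distance d = smallest w > 0 with A_w > 0 = 2.
Sanity: Σ A_w = 4 = 2^2 = 4 ✓.


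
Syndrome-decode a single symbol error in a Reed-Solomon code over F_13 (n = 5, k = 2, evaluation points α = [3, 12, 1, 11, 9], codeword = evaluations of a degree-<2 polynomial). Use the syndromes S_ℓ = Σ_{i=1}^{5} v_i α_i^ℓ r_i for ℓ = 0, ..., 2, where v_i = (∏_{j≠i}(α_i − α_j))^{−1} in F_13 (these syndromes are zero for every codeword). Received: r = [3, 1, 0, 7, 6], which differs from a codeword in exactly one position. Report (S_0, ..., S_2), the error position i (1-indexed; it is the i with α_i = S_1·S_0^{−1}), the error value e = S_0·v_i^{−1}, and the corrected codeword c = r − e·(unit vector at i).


S = (10, 10, 10), error at position 3, error magnitude e = 11, c = [3, 1, 2, 7, 6].

Step 1: column multipliers v_i = (∏_{j≠i}(α_i − α_j))^{−1} mod 13.
  i = 1 (α = 3): (3−12)(3−1)(3−11)(3−9) = (−9)·2·(−8)·(−6) = −864 ≡ 7, so v_1 = 7^{−1} = 2 (mod 13).
  i = 2 (α = 12): (12−3)(12−1)(12−11)(12−9) = 9·11·1·3 = 297 ≡ 11, so v_2 = 11^{−1} = 6 (mod 13).
  i = 3 (α = 1): (1−3)(1−12)(1−11)(1−9) = (−2)·(−11)·(−10)·(−8) = 1760 ≡ 5, so v_3 = 5^{−1} = 8 (mod 13).
  i = 4 (α = 11): (11−3)(11−12)(11−1)(11−9) = 8·(−1)·10·2 = −160 ≡ 9, so v_4 = 9^{−1} = 3 (mod 13).
  i = 5 (α = 9): (9−3)(9−12)(9−1)(9−11) = 6·(−3)·8·(−2) = 288 ≡ 2, so v_5 = 2^{−1} = 7 (mod 13).
  v = [2, 6, 8, 3, 7].
Step 2: syndromes of r = [3, 1, 0, 7, 6] (all sums mod 13).
  S_0 = Σ v_i r_i = 2·3 + 6·1 + 8·0 + 3·7 + 7·6 = 75 ≡ 10.
  S_1 = Σ v_i α_i r_i = 2·3·3 + 6·12·1 + 8·1·0 + 3·11·7 + 7·9·6 = 699 ≡ 10.
  α_i^2 mod 13 = [9, 1, 1, 4, 3].
  S_2 = Σ v_i α_i^2 r_i = 2·9·3 + 6·1·1 + 8·1·0 + 3·4·7 + 7·3·6 = 270 ≡ 10.
  S = (10, 10, 10) ≠ 0, so r is not a codeword (an error is present).
Step 3: locate the error. For a single error e at position i, S_ℓ = v_i·e·α_i^ℓ, so α_err = S_1/S_0.
  S_0^{−1} = 10^{−1} = 4 (mod 13), so α_err = 10·4 = 40 ≡ 1 = α_3. Error position i = 3.
  Consistency check: S_2/S_1 = 10·4 = 40 ≡ 1 = α_err ✓ (single-error assumption holds).
Step 4: error magnitude e = S_0/v_3 = S_0·∏_{j≠3}(α_3 − α_j) = 10·5 = 50 ≡ 11 (mod 13).
Step 5: correct position 3: c_3 = r_3 − e = 0 − 11 ≡ 2 (mod 13). Hence c = [3, 1, 2, 7, 6].
  Check: interpolating c through the α_i gives m(x) = 8 + 7·x (degree < 2) with m(α_i) = c_i for every i, so c is indeed a codeword.


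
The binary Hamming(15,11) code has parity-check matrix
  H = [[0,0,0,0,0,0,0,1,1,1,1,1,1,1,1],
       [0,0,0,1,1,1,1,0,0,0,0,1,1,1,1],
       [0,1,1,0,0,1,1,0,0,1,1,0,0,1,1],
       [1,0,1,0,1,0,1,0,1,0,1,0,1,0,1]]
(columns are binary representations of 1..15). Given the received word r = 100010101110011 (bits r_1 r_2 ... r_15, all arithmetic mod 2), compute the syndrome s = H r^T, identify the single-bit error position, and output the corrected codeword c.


s = (1, 0, 1, 0)^T, error position = 10, corrected codeword c = 100010101010011

Compute s = H r^T mod 2 one row at a time:
  s_1 = 0 + 1 + 1 + 1 + 0 + 0 + 1 + 1 = 5 ≡ 1 (mod 2).
  s_2 = 0 + 1 + 0 + 1 + 0 + 0 + 1 + 1 = 4 ≡ 0 (mod 2).
  s_3 = 0 + 0 + 0 + 1 + 1 + 1 + 1 + 1 = 5 ≡ 1 (mod 2).
  s_4 = 1 + 0 + 1 + 1 + 1 + 1 + 0 + 1 = 6 ≡ 0 (mod 2).
s = (1, 0, 1, 0)^T — this equals column 10 of H (binary 1010), so error is at position 10.
Correct: flip bit 10 of r = 100010101110011 to get c = 100010101010011.


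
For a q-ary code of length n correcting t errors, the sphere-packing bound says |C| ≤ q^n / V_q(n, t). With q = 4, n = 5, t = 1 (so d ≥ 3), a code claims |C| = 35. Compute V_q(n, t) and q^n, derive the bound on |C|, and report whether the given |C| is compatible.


V_q(n, t) = 16, q^n = 1024, Hamming bound = 64, |C| = 35 ≤ bound (satisfied).

Step 1: Compute V_q(n, t) = Σ_{j=0}^1 C(n, j) (q−1)^j.
  j = 0: C(5,0)·(3)^0 = 1·1 = 1.
  j = 1: C(5,1)·(3)^1 = 5·3 = 15.
  V_q(n, t) = 1 + 15 = 16.
Step 2: q^n = 4^5 = 1024.
Step 3: Hamming bound ⌊q^n / V_q(n,t)⌋ = ⌊1024/16⌋ = 64.
Step 4: Compare |C| = 35 to 64: satisfied.
The claimed |C| lies below the Hamming bound.
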